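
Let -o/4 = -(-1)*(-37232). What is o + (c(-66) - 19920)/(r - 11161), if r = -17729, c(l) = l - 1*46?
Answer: 2151274976/14445 ≈ 1.4893e+5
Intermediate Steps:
c(l) = -46 + l (c(l) = l - 46 = -46 + l)
o = 148928 (o = -(-4)*(-1*(-37232)) = -(-4)*37232 = -4*(-37232) = 148928)
o + (c(-66) - 19920)/(r - 11161) = 148928 + ((-46 - 66) - 19920)/(-17729 - 11161) = 148928 + (-112 - 19920)/(-28890) = 148928 - 20032*(-1/28890) = 148928 + 10016/14445 = 2151274976/14445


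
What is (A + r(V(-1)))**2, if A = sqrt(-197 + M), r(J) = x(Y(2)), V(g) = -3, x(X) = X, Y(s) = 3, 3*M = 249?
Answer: (3 + I*sqrt(114))**2 ≈ -105.0 + 64.063*I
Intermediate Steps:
M = 83 (M = (1/3)*249 = 83)
r(J) = 3
A = I*sqrt(114) (A = sqrt(-197 + 83) = sqrt(-114) = I*sqrt(114) ≈ 10.677*I)
(A + r(V(-1)))**2 = (I*sqrt(114) + 3)**2 = (3 + I*sqrt(114))**2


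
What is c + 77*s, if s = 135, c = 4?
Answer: 10399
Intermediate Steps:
c + 77*s = 4 + 77*135 = 4 + 10395 = 10399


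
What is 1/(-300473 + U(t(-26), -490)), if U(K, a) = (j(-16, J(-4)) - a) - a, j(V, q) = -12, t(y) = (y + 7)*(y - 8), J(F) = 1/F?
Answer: -1/299505 ≈ -3.3388e-6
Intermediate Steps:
t(y) = (-8 + y)*(7 + y) (t(y) = (7 + y)*(-8 + y) = (-8 + y)*(7 + y))
U(K, a) = -12 - 2*a (U(K, a) = (-12 - a) - a = -12 - 2*a)
1/(-300473 + U(t(-26), -490)) = 1/(-300473 + (-12 - 2*(-490))) = 1/(-300473 + (-12 + 980)) = 1/(-300473 + 968) = 1/(-299505) = -1/299505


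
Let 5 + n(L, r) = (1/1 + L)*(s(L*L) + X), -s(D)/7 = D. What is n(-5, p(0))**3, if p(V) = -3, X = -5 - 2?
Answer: 377933067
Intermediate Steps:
s(D) = -7*D
X = -7
n(L, r) = -5 + (1 + L)*(-7 - 7*L**2) (n(L, r) = -5 + (1/1 + L)*(-7*L*L - 7) = -5 + (1 + L)*(-7*L**2 - 7) = -5 + (1 + L)*(-7 - 7*L**2))
n(-5, p(0))**3 = (-12 - 7*(-5) - 7*(-5)**2 - 7*(-5)**3)**3 = (-12 + 35 - 7*25 - 7*(-125))**3 = (-12 + 35 - 175 + 875)**3 = 723**3 = 377933067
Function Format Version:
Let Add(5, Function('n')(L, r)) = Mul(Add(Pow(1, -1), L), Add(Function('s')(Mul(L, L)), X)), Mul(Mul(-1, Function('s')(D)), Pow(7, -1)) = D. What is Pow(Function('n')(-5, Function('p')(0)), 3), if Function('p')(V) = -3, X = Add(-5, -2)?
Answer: 377933067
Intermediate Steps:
Function('s')(D) = Mul(-7, D)
X = -7
Function('n')(L, r) = Add(-5, Mul(Add(1, L), Add(-7, Mul(-7, Pow(L, 2))))) (Function('n')(L, r) = Add(-5, Mul(Add(Pow(1, -1), L), Add(Mul(-7, Mul(L, L)), -7))) = Add(-5, Mul(Add(1, L), Add(Mul(-7, Pow(L, 2)), -7))) = Add(-5, Mul(Add(1, L), Add(-7, Mul(-7, Pow(L, 2))))))
Pow(Function('n')(-5, Function('p')(0)), 3) = Pow(Add(-12, Mul(-7, -5), Mul(-7, Pow(-5, 2)), Mul(-7, Pow(-5, 3))), 3) = Pow(Add(-12, 35, Mul(-7, 25), Mul(-7, -125)), 3) = Pow(Add(-12, 35, -175, 875), 3) = Pow(723, 3) = 377933067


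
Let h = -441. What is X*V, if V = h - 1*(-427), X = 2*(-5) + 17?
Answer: -98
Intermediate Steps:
X = 7 (X = -10 + 17 = 7)
V = -14 (V = -441 - 1*(-427) = -441 + 427 = -14)
X*V = 7*(-14) = -98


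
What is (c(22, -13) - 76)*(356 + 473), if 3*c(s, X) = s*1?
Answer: -170774/3 ≈ -56925.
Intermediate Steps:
c(s, X) = s/3 (c(s, X) = (s*1)/3 = s/3)
(c(22, -13) - 76)*(356 + 473) = ((1/3)*22 - 76)*(356 + 473) = (22/3 - 76)*829 = -206/3*829 = -170774/3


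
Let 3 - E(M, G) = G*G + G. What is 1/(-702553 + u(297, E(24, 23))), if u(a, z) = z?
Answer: -1/703102 ≈ -1.4223e-6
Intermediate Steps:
E(M, G) = 3 - G - G² (E(M, G) = 3 - (G*G + G) = 3 - (G² + G) = 3 - (G + G²) = 3 + (-G - G²) = 3 - G - G²)
1/(-702553 + u(297, E(24, 23))) = 1/(-702553 + (3 - 1*23 - 1*23²)) = 1/(-702553 + (3 - 23 - 1*529)) = 1/(-702553 + (3 - 23 - 529)) = 1/(-702553 - 549) = 1/(-703102) = -1/703102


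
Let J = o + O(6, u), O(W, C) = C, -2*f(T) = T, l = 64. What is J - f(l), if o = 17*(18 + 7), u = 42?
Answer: 499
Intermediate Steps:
f(T) = -T/2
o = 425 (o = 17*25 = 425)
J = 467 (J = 425 + 42 = 467)
J - f(l) = 467 - (-1)*64/2 = 467 - 1*(-32) = 467 + 32 = 499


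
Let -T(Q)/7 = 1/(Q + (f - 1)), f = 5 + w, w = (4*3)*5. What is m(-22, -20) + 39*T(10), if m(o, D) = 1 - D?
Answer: 1281/74 ≈ 17.311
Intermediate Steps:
w = 60 (w = 12*5 = 60)
f = 65 (f = 5 + 60 = 65)
T(Q) = -7/(64 + Q) (T(Q) = -7/(Q + (65 - 1)) = -7/(Q + 64) = -7/(64 + Q))
m(-22, -20) + 39*T(10) = (1 - 1*(-20)) + 39*(-7/(64 + 10)) = (1 + 20) + 39*(-7/74) = 21 + 39*(-7*1/74) = 21 + 39*(-7/74) = 21 - 273/74 = 1281/74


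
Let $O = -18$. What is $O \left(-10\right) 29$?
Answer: $5220$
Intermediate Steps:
$O \left(-10\right) 29 = \left(-18\right) \left(-10\right) 29 = 180 \cdot 29 = 5220$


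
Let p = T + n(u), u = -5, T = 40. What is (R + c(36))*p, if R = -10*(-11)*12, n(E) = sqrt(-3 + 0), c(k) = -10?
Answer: 52400 + 1310*I*sqrt(3) ≈ 52400.0 + 2269.0*I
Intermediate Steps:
n(E) = I*sqrt(3) (n(E) = sqrt(-3) = I*sqrt(3))
R = 1320 (R = 110*12 = 1320)
p = 40 + I*sqrt(3) ≈ 40.0 + 1.732*I
(R + c(36))*p = (1320 - 10)*(40 + I*sqrt(3)) = 1310*(40 + I*sqrt(3)) = 52400 + 1310*I*sqrt(3)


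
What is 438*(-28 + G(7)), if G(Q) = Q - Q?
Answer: -12264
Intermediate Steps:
G(Q) = 0
438*(-28 + G(7)) = 438*(-28 + 0) = 438*(-28) = -12264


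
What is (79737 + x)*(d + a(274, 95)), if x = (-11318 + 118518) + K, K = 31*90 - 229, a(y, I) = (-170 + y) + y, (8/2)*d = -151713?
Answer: -14231394549/2 ≈ -7.1157e+9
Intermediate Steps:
d = -151713/4 (d = (¼)*(-151713) = -151713/4 ≈ -37928.)
a(y, I) = -170 + 2*y
K = 2561 (K = 2790 - 229 = 2561)
x = 109761 (x = (-11318 + 118518) + 2561 = 107200 + 2561 = 109761)
(79737 + x)*(d + a(274, 95)) = (79737 + 109761)*(-151713/4 + (-170 + 2*274)) = 189498*(-151713/4 + (-170 + 548)) = 189498*(-151713/4 + 378) = 189498*(-150201/4) = -14231394549/2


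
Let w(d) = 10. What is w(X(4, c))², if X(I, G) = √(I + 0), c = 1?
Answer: 100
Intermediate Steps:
X(I, G) = √I
w(X(4, c))² = 10² = 100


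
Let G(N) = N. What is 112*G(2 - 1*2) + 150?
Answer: 150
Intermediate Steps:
112*G(2 - 1*2) + 150 = 112*(2 - 1*2) + 150 = 112*(2 - 2) + 150 = 112*0 + 150 = 0 + 150 = 150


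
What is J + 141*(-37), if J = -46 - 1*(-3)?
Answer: -5260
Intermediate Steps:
J = -43 (J = -46 + 3 = -43)
J + 141*(-37) = -43 + 141*(-37) = -43 - 5217 = -5260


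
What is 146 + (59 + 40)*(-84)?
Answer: -8170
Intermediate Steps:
146 + (59 + 40)*(-84) = 146 + 99*(-84) = 146 - 8316 = -8170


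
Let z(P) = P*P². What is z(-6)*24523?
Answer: -5296968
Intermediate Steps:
z(P) = P³
z(-6)*24523 = (-6)³*24523 = -216*24523 = -5296968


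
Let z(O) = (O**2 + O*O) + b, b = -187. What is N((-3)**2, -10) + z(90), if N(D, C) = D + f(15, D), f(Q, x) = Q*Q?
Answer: 16247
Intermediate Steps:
f(Q, x) = Q**2
N(D, C) = 225 + D (N(D, C) = D + 15**2 = D + 225 = 225 + D)
z(O) = -187 + 2*O**2 (z(O) = (O**2 + O*O) - 187 = (O**2 + O**2) - 187 = 2*O**2 - 187 = -187 + 2*O**2)
N((-3)**2, -10) + z(90) = (225 + (-3)**2) + (-187 + 2*90**2) = (225 + 9) + (-187 + 2*8100) = 234 + (-187 + 16200) = 234 + 16013 = 16247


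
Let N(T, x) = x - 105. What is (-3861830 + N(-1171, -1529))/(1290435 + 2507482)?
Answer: -3863464/3797917 ≈ -1.0173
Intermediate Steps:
N(T, x) = -105 + x
(-3861830 + N(-1171, -1529))/(1290435 + 2507482) = (-3861830 + (-105 - 1529))/(1290435 + 2507482) = (-3861830 - 1634)/3797917 = -3863464*1/3797917 = -3863464/3797917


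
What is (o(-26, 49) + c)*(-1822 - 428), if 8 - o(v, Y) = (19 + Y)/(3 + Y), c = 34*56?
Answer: -55887750/13 ≈ -4.2991e+6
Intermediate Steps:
c = 1904
o(v, Y) = 8 - (19 + Y)/(3 + Y)
(o(-26, 49) + c)*(-1822 - 428) = ((5 + 7*49)/(3 + 49) + 1904)*(-1822 - 428) = ((5 + 343)/52 + 1904)*(-2250) = ((1/52)*348 + 1904)*(-2250) = (87/13 + 1904)*(-2250) = (24839/13)*(-2250) = -55887750/13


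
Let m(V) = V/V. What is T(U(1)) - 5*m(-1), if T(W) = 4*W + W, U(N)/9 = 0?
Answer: -5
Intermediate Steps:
m(V) = 1
U(N) = 0 (U(N) = 9*0 = 0)
T(W) = 5*W
T(U(1)) - 5*m(-1) = 5*0 - 5*1 = 0 - 5 = -5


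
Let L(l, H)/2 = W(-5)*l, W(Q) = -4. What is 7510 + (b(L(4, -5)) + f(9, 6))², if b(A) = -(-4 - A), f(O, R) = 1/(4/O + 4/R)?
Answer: 824441/100 ≈ 8244.4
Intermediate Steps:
L(l, H) = -8*l (L(l, H) = 2*(-4*l) = -8*l)
b(A) = 4 + A
7510 + (b(L(4, -5)) + f(9, 6))² = 7510 + ((4 - 8*4) + (¼)*9*6/(9 + 6))² = 7510 + ((4 - 32) + (¼)*9*6/15)² = 7510 + (-28 + (¼)*9*6*(1/15))² = 7510 + (-28 + 9/10)² = 7510 + (-271/10)² = 7510 + 73441/100 = 824441/100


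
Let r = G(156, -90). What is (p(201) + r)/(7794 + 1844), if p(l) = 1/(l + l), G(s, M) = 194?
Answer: 77989/3874476 ≈ 0.020129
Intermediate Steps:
p(l) = 1/(2*l)
r = 194
(p(201) + r)/(7794 + 1844) = ((1/2)/201 + 194)/(7794 + 1844) = ((1/2)*(1/201) + 194)/9638 = (1/402 + 194)*(1/9638) = (77989/402)*(1/9638) = 77989/3874476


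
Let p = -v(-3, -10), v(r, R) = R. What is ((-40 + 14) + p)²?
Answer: 256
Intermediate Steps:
p = 10 (p = -1*(-10) = 10)
((-40 + 14) + p)² = ((-40 + 14) + 10)² = (-26 + 10)² = (-16)² = 256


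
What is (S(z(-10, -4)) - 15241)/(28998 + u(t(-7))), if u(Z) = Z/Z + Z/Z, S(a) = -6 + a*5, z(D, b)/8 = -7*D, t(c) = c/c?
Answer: -12447/29000 ≈ -0.42921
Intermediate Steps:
t(c) = 1
z(D, b) = -56*D (z(D, b) = 8*(-7*D) = -56*D)
S(a) = -6 + 5*a
u(Z) = 2 (u(Z) = 1 + 1 = 2)
(S(z(-10, -4)) - 15241)/(28998 + u(t(-7))) = ((-6 + 5*(-56*(-10))) - 15241)/(28998 + 2) = ((-6 + 5*560) - 15241)/29000 = ((-6 + 2800) - 15241)*(1/29000) = (2794 - 15241)*(1/29000) = -12447*1/29000 = -12447/29000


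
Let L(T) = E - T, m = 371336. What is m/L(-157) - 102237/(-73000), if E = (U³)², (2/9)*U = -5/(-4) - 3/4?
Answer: 111152513373581/85739449000 ≈ 1296.4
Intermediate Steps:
U = 9/4 (U = 9*(-5/(-4) - 3/4)/2 = 9*(-5*(-¼) - 3*¼)/2 = 9*(5/4 - ¾)/2 = (9/2)*(½) = 9/4 ≈ 2.2500)
E = 531441/4096 (E = ((9/4)³)² = (729/64)² = 531441/4096 ≈ 129.75)
L(T) = 531441/4096 - T
m/L(-157) - 102237/(-73000) = 371336/(531441/4096 - 1*(-157)) - 102237/(-73000) = 371336/(531441/4096 + 157) - 102237*(-1/73000) = 371336/(1174513/4096) + 102237/73000 = 371336*(4096/1174513) + 102237/73000 = 1520992256/1174513 + 102237/73000 = 111152513373581/85739449000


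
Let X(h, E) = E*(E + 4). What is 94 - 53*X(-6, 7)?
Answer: -3987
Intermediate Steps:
X(h, E) = E*(4 + E)
94 - 53*X(-6, 7) = 94 - 371*(4 + 7) = 94 - 371*11 = 94 - 53*77 = 94 - 4081 = -3987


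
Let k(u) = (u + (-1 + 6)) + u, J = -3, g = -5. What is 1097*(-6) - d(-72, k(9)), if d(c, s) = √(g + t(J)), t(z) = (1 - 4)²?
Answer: -6584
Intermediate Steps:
t(z) = 9 (t(z) = (-3)² = 9)
k(u) = 5 + 2*u (k(u) = (u + 5) + u = (5 + u) + u = 5 + 2*u)
d(c, s) = 2 (d(c, s) = √(-5 + 9) = √4 = 2)
1097*(-6) - d(-72, k(9)) = 1097*(-6) - 1*2 = -6582 - 2 = -6584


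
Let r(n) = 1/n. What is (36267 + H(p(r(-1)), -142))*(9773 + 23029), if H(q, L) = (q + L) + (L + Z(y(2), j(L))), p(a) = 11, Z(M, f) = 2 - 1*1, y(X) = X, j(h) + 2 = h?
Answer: 1180707990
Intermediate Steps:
j(h) = -2 + h
Z(M, f) = 1 (Z(M, f) = 2 - 1 = 1)
H(q, L) = 1 + q + 2*L (H(q, L) = (q + L) + (L + 1) = (L + q) + (1 + L) = 1 + q + 2*L)
(36267 + H(p(r(-1)), -142))*(9773 + 23029) = (36267 + (1 + 11 + 2*(-142)))*(9773 + 23029) = (36267 + (1 + 11 - 284))*32802 = (36267 - 272)*32802 = 35995*32802 = 1180707990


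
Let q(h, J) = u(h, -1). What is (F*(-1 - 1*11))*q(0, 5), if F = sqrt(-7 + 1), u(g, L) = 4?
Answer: -48*I*sqrt(6) ≈ -117.58*I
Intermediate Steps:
q(h, J) = 4
F = I*sqrt(6) (F = sqrt(-6) = I*sqrt(6) ≈ 2.4495*I)
(F*(-1 - 1*11))*q(0, 5) = ((I*sqrt(6))*(-1 - 1*11))*4 = ((I*sqrt(6))*(-1 - 11))*4 = ((I*sqrt(6))*(-12))*4 = -12*I*sqrt(6)*4 = -48*I*sqrt(6)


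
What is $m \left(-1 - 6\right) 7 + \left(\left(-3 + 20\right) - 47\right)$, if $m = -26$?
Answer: $1244$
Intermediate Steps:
$m \left(-1 - 6\right) 7 + \left(\left(-3 + 20\right) - 47\right) = - 26 \left(-1 - 6\right) 7 + \left(\left(-3 + 20\right) - 47\right) = - 26 \left(\left(-7\right) 7\right) + \left(17 - 47\right) = \left(-26\right) \left(-49\right) - 30 = 1274 - 30 = 1244$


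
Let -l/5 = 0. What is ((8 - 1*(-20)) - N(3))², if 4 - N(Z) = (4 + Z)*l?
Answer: 576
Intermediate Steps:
l = 0 (l = -5*0 = 0)
N(Z) = 4 (N(Z) = 4 - (4 + Z)*0 = 4 - 1*0 = 4 + 0 = 4)
((8 - 1*(-20)) - N(3))² = ((8 - 1*(-20)) - 1*4)² = ((8 + 20) - 4)² = (28 - 4)² = 24² = 576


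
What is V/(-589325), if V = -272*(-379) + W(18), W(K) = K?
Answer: -103106/589325 ≈ -0.17496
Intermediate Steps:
V = 103106 (V = -272*(-379) + 18 = 103088 + 18 = 103106)
V/(-589325) = 103106/(-589325) = 103106*(-1/589325) = -103106/589325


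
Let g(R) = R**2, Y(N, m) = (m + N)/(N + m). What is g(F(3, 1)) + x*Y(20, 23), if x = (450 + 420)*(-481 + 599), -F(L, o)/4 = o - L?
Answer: 102724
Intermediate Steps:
Y(N, m) = 1 (Y(N, m) = (N + m)/(N + m) = 1)
F(L, o) = -4*o + 4*L (F(L, o) = -4*(o - L) = -4*o + 4*L)
x = 102660 (x = 870*118 = 102660)
g(F(3, 1)) + x*Y(20, 23) = (-4*1 + 4*3)**2 + 102660*1 = (-4 + 12)**2 + 102660 = 8**2 + 102660 = 64 + 102660 = 102724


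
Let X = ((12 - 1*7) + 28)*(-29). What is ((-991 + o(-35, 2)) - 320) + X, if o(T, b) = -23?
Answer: -2291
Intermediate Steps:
X = -957 (X = ((12 - 7) + 28)*(-29) = (5 + 28)*(-29) = 33*(-29) = -957)
((-991 + o(-35, 2)) - 320) + X = ((-991 - 23) - 320) - 957 = (-1014 - 320) - 957 = -1334 - 957 = -2291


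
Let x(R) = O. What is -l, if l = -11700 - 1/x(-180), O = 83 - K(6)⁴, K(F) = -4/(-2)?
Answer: 783901/67 ≈ 11700.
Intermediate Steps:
K(F) = 2 (K(F) = -4*(-½) = 2)
O = 67 (O = 83 - 1*2⁴ = 83 - 1*16 = 83 - 16 = 67)
x(R) = 67
l = -783901/67 (l = -11700 - 1/67 = -783901/67 ≈ -11700.)
-l = -1*(-783901/67) = 783901/67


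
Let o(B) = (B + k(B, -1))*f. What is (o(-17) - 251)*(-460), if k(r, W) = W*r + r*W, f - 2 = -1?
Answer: 107640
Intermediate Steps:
f = 1 (f = 2 - 1 = 1)
k(r, W) = 2*W*r (k(r, W) = W*r + W*r = 2*W*r)
o(B) = -B (o(B) = (B + 2*(-1)*B)*1 = (B - 2*B)*1 = -B*1 = -B)
(o(-17) - 251)*(-460) = (-1*(-17) - 251)*(-460) = (17 - 251)*(-460) = -234*(-460) = 107640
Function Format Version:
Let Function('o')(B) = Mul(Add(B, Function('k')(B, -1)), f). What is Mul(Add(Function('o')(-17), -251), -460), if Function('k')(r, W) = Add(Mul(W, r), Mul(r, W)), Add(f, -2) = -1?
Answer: 107640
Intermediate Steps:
f = 1 (f = Add(2, -1) = 1)
Function('k')(r, W) = Mul(2, W, r) (Function('k')(r, W) = Add(Mul(W, r), Mul(W, r)) = Mul(2, W, r))
Function('o')(B) = Mul(-1, B) (Function('o')(B) = Mul(Add(B, Mul(2, -1, B)), 1) = Mul(Add(B, Mul(-2, B)), 1) = Mul(Mul(-1, B), 1) = Mul(-1, B))
Mul(Add(Function('o')(-17), -251), -460) = Mul(Add(Mul(-1, -17), -251), -460) = Mul(Add(17, -251), -460) = Mul(-234, -460) = 107640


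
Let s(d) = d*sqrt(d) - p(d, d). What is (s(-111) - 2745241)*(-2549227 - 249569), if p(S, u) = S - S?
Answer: 7683369529836 + 310666356*I*sqrt(111) ≈ 7.6834e+12 + 3.2731e+9*I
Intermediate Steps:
p(S, u) = 0
s(d) = d**(3/2) (s(d) = d*sqrt(d) - 1*0 = d**(3/2) + 0 = d**(3/2))
(s(-111) - 2745241)*(-2549227 - 249569) = ((-111)**(3/2) - 2745241)*(-2549227 - 249569) = (-111*I*sqrt(111) - 2745241)*(-2798796) = (-2745241 - 111*I*sqrt(111))*(-2798796) = 7683369529836 + 310666356*I*sqrt(111)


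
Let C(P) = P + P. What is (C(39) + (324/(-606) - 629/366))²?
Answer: 7840308003025/1366485156 ≈ 5737.6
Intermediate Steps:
C(P) = 2*P
(C(39) + (324/(-606) - 629/366))² = (2*39 + (324/(-606) - 629/366))² = (78 + (324*(-1/606) - 629*1/366))² = (78 + (-54/101 - 629/366))² = (78 - 83293/36966)² = (2800055/36966)² = 7840308003025/1366485156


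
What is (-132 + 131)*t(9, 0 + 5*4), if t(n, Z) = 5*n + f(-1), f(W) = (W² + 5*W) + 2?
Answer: -43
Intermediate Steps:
f(W) = 2 + W² + 5*W
t(n, Z) = -2 + 5*n (t(n, Z) = 5*n + (2 + (-1)² + 5*(-1)) = 5*n + (2 + 1 - 5) = 5*n - 2 = -2 + 5*n)
(-132 + 131)*t(9, 0 + 5*4) = (-132 + 131)*(-2 + 5*9) = -(-2 + 45) = -1*43 = -43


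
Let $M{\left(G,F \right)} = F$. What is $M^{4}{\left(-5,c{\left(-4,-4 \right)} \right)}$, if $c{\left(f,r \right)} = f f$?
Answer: $65536$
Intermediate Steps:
$c{\left(f,r \right)} = f^{2}$
$M^{4}{\left(-5,c{\left(-4,-4 \right)} \right)} = \left(\left(-4\right)^{2}\right)^{4} = 16^{4} = 65536$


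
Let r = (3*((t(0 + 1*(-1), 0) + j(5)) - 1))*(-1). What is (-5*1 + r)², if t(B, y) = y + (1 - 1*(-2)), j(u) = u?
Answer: 676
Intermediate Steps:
t(B, y) = 3 + y (t(B, y) = y + (1 + 2) = y + 3 = 3 + y)
r = -21 (r = (3*(((3 + 0) + 5) - 1))*(-1) = (3*((3 + 5) - 1))*(-1) = (3*(8 - 1))*(-1) = (3*7)*(-1) = 21*(-1) = -21)
(-5*1 + r)² = (-5*1 - 21)² = (-5 - 21)² = (-26)² = 676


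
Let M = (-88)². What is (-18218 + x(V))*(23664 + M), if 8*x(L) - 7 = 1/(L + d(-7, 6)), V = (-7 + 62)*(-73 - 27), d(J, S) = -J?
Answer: -3142893900692/5493 ≈ -5.7216e+8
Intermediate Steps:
V = -5500 (V = 55*(-100) = -5500)
M = 7744
x(L) = 7/8 + 1/(8*(7 + L)) (x(L) = 7/8 + 1/(8*(L - 1*(-7))) = 7/8 + 1/(8*(L + 7)) = 7/8 + 1/(8*(7 + L)))
(-18218 + x(V))*(23664 + M) = (-18218 + (50 + 7*(-5500))/(8*(7 - 5500)))*(23664 + 7744) = (-18218 + (⅛)*(50 - 38500)/(-5493))*31408 = (-18218 + (⅛)*(-1/5493)*(-38450))*31408 = (-18218 + 19225/21972)*31408 = -400266671/21972*31408 = -3142893900692/5493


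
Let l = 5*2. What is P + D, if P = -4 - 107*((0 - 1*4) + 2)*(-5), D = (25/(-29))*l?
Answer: -31396/29 ≈ -1082.6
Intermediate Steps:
l = 10
D = -250/29 (D = (25/(-29))*10 = -1/29*25*10 = -25/29*10 = -250/29 ≈ -8.6207)
P = -1074 (P = -4 - 107*((0 - 4) + 2)*(-5) = -4 - 107*(-4 + 2)*(-5) = -4 - (-214)*(-5) = -4 - 107*10 = -4 - 1070 = -1074)
P + D = -1074 - 250/29 = -31396/29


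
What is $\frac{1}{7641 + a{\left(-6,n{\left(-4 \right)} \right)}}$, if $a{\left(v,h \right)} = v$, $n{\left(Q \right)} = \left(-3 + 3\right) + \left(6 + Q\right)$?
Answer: $\frac{1}{7635} \approx 0.00013098$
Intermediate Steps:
$n{\left(Q \right)} = 6 + Q$ ($n{\left(Q \right)} = 0 + \left(6 + Q\right) = 6 + Q$)
$\frac{1}{7641 + a{\left(-6,n{\left(-4 \right)} \right)}} = \frac{1}{7641 - 6} = \frac{1}{7635}$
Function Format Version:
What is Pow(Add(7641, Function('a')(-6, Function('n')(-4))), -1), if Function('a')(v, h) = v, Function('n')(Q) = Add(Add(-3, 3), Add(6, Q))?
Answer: Rational(1, 7635) ≈ 0.00013098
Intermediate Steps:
Function('n')(Q) = Add(6, Q) (Function('n')(Q) = Add(0, Add(6, Q)) = Add(6, Q))
Pow(Add(7641, Function('a')(-6, Function('n')(-4))), -1) = Pow(Add(7641, -6), -1) = Pow(7635, -1) = Rational(1, 7635)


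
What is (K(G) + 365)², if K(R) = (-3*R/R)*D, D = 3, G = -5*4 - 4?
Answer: 126736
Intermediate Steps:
G = -24 (G = -20 - 4 = -24)
K(R) = -9 (K(R) = -3*R/R*3 = -3*1*3 = -3*3 = -9)
(K(G) + 365)² = (-9 + 365)² = 356² = 126736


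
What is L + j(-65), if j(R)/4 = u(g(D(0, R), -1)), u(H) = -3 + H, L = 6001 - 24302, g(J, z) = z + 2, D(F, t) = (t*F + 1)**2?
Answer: -18309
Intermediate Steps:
D(F, t) = (1 + F*t)**2 (D(F, t) = (F*t + 1)**2 = (1 + F*t)**2)
g(J, z) = 2 + z
L = -18301
j(R) = -8 (j(R) = 4*(-3 + (2 - 1)) = 4*(-3 + 1) = 4*(-2) = -8)
L + j(-65) = -18301 - 8 = -18309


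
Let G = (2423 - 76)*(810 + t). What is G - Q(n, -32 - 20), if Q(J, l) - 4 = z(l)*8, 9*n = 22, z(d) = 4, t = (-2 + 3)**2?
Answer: 1903381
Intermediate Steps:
t = 1 (t = 1**2 = 1)
n = 22/9 (n = (1/9)*22 = 22/9 ≈ 2.4444)
G = 1903417 (G = (2423 - 76)*(810 + 1) = 2347*811 = 1903417)
Q(J, l) = 36 (Q(J, l) = 4 + 4*8 = 4 + 32 = 36)
G - Q(n, -32 - 20) = 1903417 - 1*36 = 1903417 - 36 = 1903381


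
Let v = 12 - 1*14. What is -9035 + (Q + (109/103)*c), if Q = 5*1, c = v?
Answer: -930308/103 ≈ -9032.1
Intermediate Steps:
v = -2 (v = 12 - 14 = -2)
c = -2
Q = 5
-9035 + (Q + (109/103)*c) = -9035 + (5 + (109/103)*(-2)) = -9035 + (5 - 218/103) = -9035 + 297/103 = -930308/103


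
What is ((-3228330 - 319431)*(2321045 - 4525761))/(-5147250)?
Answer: -1303634240146/857875 ≈ -1.5196e+6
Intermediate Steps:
((-3228330 - 319431)*(2321045 - 4525761))/(-5147250) = -3547761*(-2204716)*(-1/5147250) = 7821805440876*(-1/5147250) = -1303634240146/857875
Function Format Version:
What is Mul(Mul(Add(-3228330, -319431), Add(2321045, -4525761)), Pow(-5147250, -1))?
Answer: Rational(-1303634240146, 857875) ≈ -1.5196e+6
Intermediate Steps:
Mul(Mul(Add(-3228330, -319431), Add(2321045, -4525761)), Pow(-5147250, -1)) = Mul(Mul(-3547761, -2204716), Rational(-1, 5147250)) = Mul(7821805440876, Rational(-1, 5147250)) = Rational(-1303634240146, 857875)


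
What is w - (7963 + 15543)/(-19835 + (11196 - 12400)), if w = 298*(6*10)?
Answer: 376200826/21039 ≈ 17881.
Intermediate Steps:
w = 17880 (w = 298*60 = 17880)
w - (7963 + 15543)/(-19835 + (11196 - 12400)) = 17880 - (7963 + 15543)/(-19835 + (11196 - 12400)) = 17880 - 23506/(-19835 - 1204) = 17880 - 23506/(-21039) = 17880 - 23506*(-1)/21039 = 17880 - 1*(-23506/21039) = 17880 + 23506/21039 = 376200826/21039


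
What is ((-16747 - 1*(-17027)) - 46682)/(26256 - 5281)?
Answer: -46402/20975 ≈ -2.2123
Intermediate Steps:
((-16747 - 1*(-17027)) - 46682)/(26256 - 5281) = ((-16747 + 17027) - 46682)/20975 = (280 - 46682)*(1/20975) = -46402*1/20975 = -46402/20975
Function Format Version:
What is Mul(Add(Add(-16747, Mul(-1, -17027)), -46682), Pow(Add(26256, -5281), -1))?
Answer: Rational(-46402, 20975) ≈ -2.2123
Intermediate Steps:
Mul(Add(Add(-16747, Mul(-1, -17027)), -46682), Pow(Add(26256, -5281), -1)) = Mul(Add(Add(-16747, 17027), -46682), Pow(20975, -1)) = Mul(Add(280, -46682), Rational(1, 20975)) = Mul(-46402, Rational(1, 20975)) = Rational(-46402, 20975)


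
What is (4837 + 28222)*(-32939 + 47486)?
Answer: 480909273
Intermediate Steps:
(4837 + 28222)*(-32939 + 47486) = 33059*14547 = 480909273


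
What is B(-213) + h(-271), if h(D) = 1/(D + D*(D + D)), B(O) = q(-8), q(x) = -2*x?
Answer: 2345777/146611 ≈ 16.000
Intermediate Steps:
B(O) = 16 (B(O) = -2*(-8) = 16)
h(D) = 1/(D + 2*D**2) (h(D) = 1/(D + D*(2*D)) = 1/(D + 2*D**2))
B(-213) + h(-271) = 16 + 1/((-271)*(1 + 2*(-271))) = 16 - 1/(271*(1 - 542)) = 16 - 1/271/(-541) = 16 - 1/271*(-1/541) = 16 + 1/146611 = 2345777/146611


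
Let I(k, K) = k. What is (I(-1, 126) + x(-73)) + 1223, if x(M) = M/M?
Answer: 1223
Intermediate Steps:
x(M) = 1
(I(-1, 126) + x(-73)) + 1223 = (-1 + 1) + 1223 = 0 + 1223 = 1223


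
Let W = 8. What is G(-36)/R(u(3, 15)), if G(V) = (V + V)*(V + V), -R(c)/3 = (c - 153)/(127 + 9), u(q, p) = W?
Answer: 235008/145 ≈ 1620.7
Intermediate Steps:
u(q, p) = 8
R(c) = 27/8 - 3*c/136 (R(c) = -3*(c - 153)/(127 + 9) = -3*(-153 + c)/136 = -3*(-9/8 + c/136) = 27/8 - 3*c/136)
G(V) = 4*V² (G(V) = (2*V)*(2*V) = 4*V²)
G(-36)/R(u(3, 15)) = (4*(-36)²)/(27/8 - 3/136*8) = (4*1296)/(27/8 - 3/17) = 5184/(435/136) = 5184*(136/435) = 235008/145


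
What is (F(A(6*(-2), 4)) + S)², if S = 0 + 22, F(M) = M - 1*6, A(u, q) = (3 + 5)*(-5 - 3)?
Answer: 2304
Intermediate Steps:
A(u, q) = -64 (A(u, q) = 8*(-8) = -64)
F(M) = -6 + M (F(M) = M - 6 = -6 + M)
S = 22
(F(A(6*(-2), 4)) + S)² = ((-6 - 64) + 22)² = (-70 + 22)² = (-48)² = 2304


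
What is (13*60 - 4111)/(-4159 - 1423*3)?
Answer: 3331/8428 ≈ 0.39523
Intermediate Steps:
(13*60 - 4111)/(-4159 - 1423*3) = (780 - 4111)/(-4159 - 4269) = -3331/(-8428) = -3331*(-1/8428) = 3331/8428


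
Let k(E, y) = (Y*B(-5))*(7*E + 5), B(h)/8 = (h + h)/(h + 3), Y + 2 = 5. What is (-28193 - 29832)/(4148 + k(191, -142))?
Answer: -58025/165188 ≈ -0.35127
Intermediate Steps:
Y = 3 (Y = -2 + 5 = 3)
B(h) = 16*h/(3 + h) (B(h) = 8*((h + h)/(h + 3)) = 8*((2*h)/(3 + h)) = 8*(2*h/(3 + h)) = 16*h/(3 + h))
k(E, y) = 600 + 840*E (k(E, y) = (3*(16*(-5)/(3 - 5)))*(7*E + 5) = (3*(16*(-5)/(-2)))*(5 + 7*E) = (3*(16*(-5)*(-1/2)))*(5 + 7*E) = (3*40)*(5 + 7*E) = 120*(5 + 7*E) = 600 + 840*E)
(-28193 - 29832)/(4148 + k(191, -142)) = (-28193 - 29832)/(4148 + (600 + 840*191)) = -58025/(4148 + (600 + 160440)) = -58025/(4148 + 161040) = -58025/165188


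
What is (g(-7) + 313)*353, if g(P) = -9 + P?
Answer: 104841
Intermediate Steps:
(g(-7) + 313)*353 = ((-9 - 7) + 313)*353 = (-16 + 313)*353 = 297*353 = 104841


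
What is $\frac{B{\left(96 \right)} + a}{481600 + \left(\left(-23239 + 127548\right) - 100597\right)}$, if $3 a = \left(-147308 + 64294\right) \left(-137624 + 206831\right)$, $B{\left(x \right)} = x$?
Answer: $- \frac{957524935}{242656} \approx -3946.0$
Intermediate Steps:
$a = -1915049966$ ($a = \frac{\left(-147308 + 64294\right) \left(-137624 + 206831\right)}{3} = \frac{\left(-83014\right) 69207}{3} = \frac{1}{3} \left(-5745149898\right) = -1915049966$)
$\frac{B{\left(96 \right)} + a}{481600 + \left(\left(-23239 + 127548\right) - 100597\right)} = \frac{96 - 1915049966}{481600 + \left(\left(-23239 + 127548\right) - 100597\right)} = - \frac{1915049870}{481600 + \left(104309 - 100597\right)} = - \frac{1915049870}{481600 + 3712} = - \frac{1915049870}{485312} = \left(-1915049870\right) \frac{1}{485312} = - \frac{957524935}{242656}$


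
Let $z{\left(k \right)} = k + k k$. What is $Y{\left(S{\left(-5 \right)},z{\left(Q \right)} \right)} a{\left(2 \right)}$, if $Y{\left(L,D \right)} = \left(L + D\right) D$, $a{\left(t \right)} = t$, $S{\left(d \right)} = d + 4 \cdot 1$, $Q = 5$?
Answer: $1740$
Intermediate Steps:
$z{\left(k \right)} = k + k^{2}$
$S{\left(d \right)} = 4 + d$ ($S{\left(d \right)} = d + 4 = 4 + d$)
$Y{\left(L,D \right)} = D \left(D + L\right)$ ($Y{\left(L,D \right)} = \left(D + L\right) D = D \left(D + L\right)$)
$Y{\left(S{\left(-5 \right)},z{\left(Q \right)} \right)} a{\left(2 \right)} = 5 \left(1 + 5\right) \left(5 \left(1 + 5\right) + \left(4 - 5\right)\right) 2 = 5 \cdot 6 \left(5 \cdot 6 - 1\right) 2 = 30 \left(30 - 1\right) 2 = 30 \cdot 29 \cdot 2 = 870 \cdot 2 = 1740$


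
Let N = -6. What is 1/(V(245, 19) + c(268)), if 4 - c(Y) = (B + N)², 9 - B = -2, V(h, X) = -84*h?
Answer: -1/20601 ≈ -4.8541e-5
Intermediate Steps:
B = 11 (B = 9 - 1*(-2) = 9 + 2 = 11)
c(Y) = -21 (c(Y) = 4 - (11 - 6)² = 4 - 1*5² = 4 - 1*25 = 4 - 25 = -21)
1/(V(245, 19) + c(268)) = 1/(-84*245 - 21) = 1/(-20580 - 21) = 1/(-20601) = -1/20601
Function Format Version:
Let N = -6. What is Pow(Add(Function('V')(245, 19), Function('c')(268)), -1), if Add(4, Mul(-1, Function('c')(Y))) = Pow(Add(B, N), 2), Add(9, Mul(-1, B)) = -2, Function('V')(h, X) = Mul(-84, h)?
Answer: Rational(-1, 20601) ≈ -4.8541e-5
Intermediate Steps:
B = 11 (B = Add(9, Mul(-1, -2)) = Add(9, 2) = 11)
Function('c')(Y) = -21 (Function('c')(Y) = Add(4, Mul(-1, Pow(Add(11, -6), 2))) = Add(4, Mul(-1, Pow(5, 2))) = Add(4, Mul(-1, 25)) = Add(4, -25) = -21)
Pow(Add(Function('V')(245, 19), Function('c')(268)), -1) = Pow(Add(Mul(-84, 245), -21), -1) = Pow(Add(-20580, -21), -1) = Pow(-20601, -1) = Rational(-1, 20601)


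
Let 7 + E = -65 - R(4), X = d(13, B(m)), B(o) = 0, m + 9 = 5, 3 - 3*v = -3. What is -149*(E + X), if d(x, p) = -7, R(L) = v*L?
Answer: 12963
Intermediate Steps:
v = 2 (v = 1 - ⅓*(-3) = 1 + 1 = 2)
m = -4 (m = -9 + 5 = -4)
R(L) = 2*L
X = -7
E = -80 (E = -7 + (-65 - 2*4) = -7 + (-65 - 1*8) = -7 + (-65 - 8) = -7 - 73 = -80)
-149*(E + X) = -149*(-80 - 7) = -149*(-87) = 12963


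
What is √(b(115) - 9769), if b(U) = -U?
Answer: 2*I*√2471 ≈ 99.418*I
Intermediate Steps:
√(b(115) - 9769) = √(-1*115 - 9769) = √(-115 - 9769) = √(-9884) = 2*I*√2471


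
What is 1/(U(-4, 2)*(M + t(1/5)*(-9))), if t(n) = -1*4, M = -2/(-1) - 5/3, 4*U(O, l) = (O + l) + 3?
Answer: 12/109 ≈ 0.11009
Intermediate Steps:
U(O, l) = ¾ + O/4 + l/4 (U(O, l) = ((O + l) + 3)/4 = (3 + O + l)/4 = ¾ + O/4 + l/4)
M = ⅓ (M = -2*(-1) - 5*⅓ = 2 - 5/3 = ⅓ ≈ 0.33333)
t(n) = -4
1/(U(-4, 2)*(M + t(1/5)*(-9))) = 1/((¾ + (¼)*(-4) + (¼)*2)*(⅓ - 4*(-9))) = 1/((¾ - 1 + ½)*(⅓ + 36)) = 1/((¼)*(109/3)) = 1/(109/12) = 12/109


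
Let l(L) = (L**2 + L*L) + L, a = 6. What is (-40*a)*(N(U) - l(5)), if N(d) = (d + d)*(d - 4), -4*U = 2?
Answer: 12120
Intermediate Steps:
U = -1/2 (U = -1/4*2 = -1/2 ≈ -0.50000)
l(L) = L + 2*L**2 (l(L) = (L**2 + L**2) + L = 2*L**2 + L = L + 2*L**2)
N(d) = 2*d*(-4 + d) (N(d) = (2*d)*(-4 + d) = 2*d*(-4 + d))
(-40*a)*(N(U) - l(5)) = (-40*6)*(2*(-1/2)*(-4 - 1/2) - 5*(1 + 2*5)) = -240*(2*(-1/2)*(-9/2) - 5*(1 + 10)) = -240*(9/2 - 5*11) = -240*(9/2 - 1*55) = -240*(9/2 - 55) = -240*(-101/2) = 12120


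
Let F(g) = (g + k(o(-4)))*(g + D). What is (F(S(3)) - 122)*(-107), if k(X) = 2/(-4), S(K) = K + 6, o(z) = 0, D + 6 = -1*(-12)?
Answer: -1177/2 ≈ -588.50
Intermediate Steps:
D = 6 (D = -6 - 1*(-12) = -6 + 12 = 6)
S(K) = 6 + K
k(X) = -1/2 (k(X) = 2*(-1/4) = -1/2)
F(g) = (6 + g)*(-1/2 + g) (F(g) = (g - 1/2)*(g + 6) = (-1/2 + g)*(6 + g) = (6 + g)*(-1/2 + g))
(F(S(3)) - 122)*(-107) = ((-3 + (6 + 3)**2 + 11*(6 + 3)/2) - 122)*(-107) = ((-3 + 9**2 + (11/2)*9) - 122)*(-107) = ((-3 + 81 + 99/2) - 122)*(-107) = (255/2 - 122)*(-107) = (11/2)*(-107) = -1177/2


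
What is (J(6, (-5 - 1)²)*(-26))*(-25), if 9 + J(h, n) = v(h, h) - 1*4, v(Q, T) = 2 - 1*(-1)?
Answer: -6500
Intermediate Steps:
v(Q, T) = 3 (v(Q, T) = 2 + 1 = 3)
J(h, n) = -10 (J(h, n) = -9 + (3 - 1*4) = -9 + (3 - 4) = -9 - 1 = -10)
(J(6, (-5 - 1)²)*(-26))*(-25) = -10*(-26)*(-25) = 260*(-25) = -6500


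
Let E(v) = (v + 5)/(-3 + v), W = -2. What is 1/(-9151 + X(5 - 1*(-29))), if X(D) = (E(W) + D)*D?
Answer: -5/40077 ≈ -0.00012476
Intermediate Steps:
E(v) = (5 + v)/(-3 + v)
X(D) = D*(-⅗ + D) (X(D) = ((5 - 2)/(-3 - 2) + D)*D = (3/(-5) + D)*D = (-⅕*3 + D)*D = (-⅗ + D)*D = D*(-⅗ + D))
1/(-9151 + X(5 - 1*(-29))) = 1/(-9151 + (5 - 1*(-29))*(-3 + 5*(5 - 1*(-29)))/5) = 1/(-9151 + (5 + 29)*(-3 + 5*(5 + 29))/5) = 1/(-9151 + (⅕)*34*(-3 + 5*34)) = 1/(-9151 + (⅕)*34*(-3 + 170)) = 1/(-9151 + (⅕)*34*167) = 1/(-9151 + 5678/5) = 1/(-40077/5) = -5/40077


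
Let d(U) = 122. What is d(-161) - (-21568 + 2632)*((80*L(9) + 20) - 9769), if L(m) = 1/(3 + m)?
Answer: -184480702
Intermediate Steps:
d(-161) - (-21568 + 2632)*((80*L(9) + 20) - 9769) = 122 - (-21568 + 2632)*((80/(3 + 9) + 20) - 9769) = 122 - (-18936)*((80/12 + 20) - 9769) = 122 - (-18936)*((80*(1/12) + 20) - 9769) = 122 - (-18936)*((20/3 + 20) - 9769) = 122 - (-18936)*(80/3 - 9769) = 122 - (-18936)*(-29227)/3 = 122 - 1*184480824 = 122 - 184480824 = -184480702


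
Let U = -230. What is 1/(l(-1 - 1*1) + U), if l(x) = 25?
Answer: -1/205 ≈ -0.0048781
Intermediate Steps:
1/(l(-1 - 1*1) + U) = 1/(25 - 230) = 1/(-205) = -1/205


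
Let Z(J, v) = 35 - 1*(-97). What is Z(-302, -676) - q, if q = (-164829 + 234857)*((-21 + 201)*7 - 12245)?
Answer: 769257712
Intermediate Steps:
Z(J, v) = 132 (Z(J, v) = 35 + 97 = 132)
q = -769257580 (q = 70028*(180*7 - 12245) = 70028*(1260 - 12245) = 70028*(-10985) = -769257580)
Z(-302, -676) - q = 132 - 1*(-769257580) = 132 + 769257580 = 769257712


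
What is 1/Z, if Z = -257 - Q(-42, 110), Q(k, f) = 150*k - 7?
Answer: 1/6050 ≈ 0.00016529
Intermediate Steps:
Q(k, f) = -7 + 150*k
Z = 6050 (Z = -257 - (-7 + 150*(-42)) = -257 - (-7 - 6300) = -257 - 1*(-6307) = -257 + 6307 = 6050)
1/Z = 1/6050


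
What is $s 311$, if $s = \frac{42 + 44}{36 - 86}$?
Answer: $- \frac{13373}{25} \approx -534.92$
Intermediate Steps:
$s = - \frac{43}{25}$ ($s = \frac{86}{-50} = 86 \left(- \frac{1}{50}\right) = - \frac{43}{25} \approx -1.72$)
$s 311 = \left(- \frac{43}{25}\right) 311 = - \frac{13373}{25}$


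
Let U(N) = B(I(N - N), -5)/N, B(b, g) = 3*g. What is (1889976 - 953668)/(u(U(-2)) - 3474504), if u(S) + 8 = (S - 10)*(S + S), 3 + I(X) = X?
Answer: -1872616/6949099 ≈ -0.26948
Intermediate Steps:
I(X) = -3 + X
U(N) = -15/N (U(N) = (3*(-5))/N = -15/N)
u(S) = -8 + 2*S*(-10 + S) (u(S) = -8 + (S - 10)*(S + S) = -8 + (-10 + S)*(2*S) = -8 + 2*S*(-10 + S))
(1889976 - 953668)/(u(U(-2)) - 3474504) = (1889976 - 953668)/((-8 - (-300)/(-2) + 2*(-15/(-2))**2) - 3474504) = 936308/((-8 - (-300)*(-1)/2 + 2*(-15*(-1/2))**2) - 3474504) = 936308/((-8 - 20*15/2 + 2*(15/2)**2) - 3474504) = 936308/((-8 - 150 + 2*(225/4)) - 3474504) = 936308/((-8 - 150 + 225/2) - 3474504) = 936308/(-91/2 - 3474504) = 936308/(-6949099/2) = 936308*(-2/6949099) = -1872616/6949099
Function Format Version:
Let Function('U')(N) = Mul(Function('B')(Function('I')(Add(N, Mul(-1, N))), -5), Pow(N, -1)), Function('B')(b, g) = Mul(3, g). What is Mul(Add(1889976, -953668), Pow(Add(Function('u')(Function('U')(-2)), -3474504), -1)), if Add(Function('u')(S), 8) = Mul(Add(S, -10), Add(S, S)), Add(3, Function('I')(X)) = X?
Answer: Rational(-1872616, 6949099) ≈ -0.26948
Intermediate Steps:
Function('I')(X) = Add(-3, X)
Function('U')(N) = Mul(-15, Pow(N, -1)) (Function('U')(N) = Mul(Mul(3, -5), Pow(N, -1)) = Mul(-15, Pow(N, -1)))
Function('u')(S) = Add(-8, Mul(2, S, Add(-10, S))) (Function('u')(S) = Add(-8, Mul(Add(S, -10), Add(S, S))) = Add(-8, Mul(Add(-10, S), Mul(2, S))) = Add(-8, Mul(2, S, Add(-10, S))))
Mul(Add(1889976, -953668), Pow(Add(Function('u')(Function('U')(-2)), -3474504), -1)) = Mul(Add(1889976, -953668), Pow(Add(Add(-8, Mul(-20, Mul(-15, Pow(-2, -1))), Mul(2, Pow(Mul(-15, Pow(-2, -1)), 2))), -3474504), -1)) = Mul(936308, Pow(Add(Add(-8, Mul(-20, Mul(-15, Rational(-1, 2))), Mul(2, Pow(Mul(-15, Rational(-1, 2)), 2))), -3474504), -1)) = Mul(936308, Pow(Add(Add(-8, Mul(-20, Rational(15, 2)), Mul(2, Pow(Rational(15, 2), 2))), -3474504), -1)) = Mul(936308, Pow(Add(Add(-8, -150, Mul(2, Rational(225, 4))), -3474504), -1)) = Mul(936308, Pow(Add(Add(-8, -150, Rational(225, 2)), -3474504), -1)) = Mul(936308, Pow(Add(Rational(-91, 2), -3474504), -1)) = Mul(936308, Pow(Rational(-6949099, 2), -1)) = Mul(936308, Rational(-2, 6949099)) = Rational(-1872616, 6949099)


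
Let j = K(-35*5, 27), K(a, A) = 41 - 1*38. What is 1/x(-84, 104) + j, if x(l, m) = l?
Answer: 251/84 ≈ 2.9881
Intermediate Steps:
K(a, A) = 3 (K(a, A) = 41 - 38 = 3)
j = 3
1/x(-84, 104) + j = 1/(-84) + 3 = -1/84 + 3 = 251/84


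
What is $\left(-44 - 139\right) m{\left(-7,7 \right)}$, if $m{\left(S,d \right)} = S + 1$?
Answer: $1098$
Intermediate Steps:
$m{\left(S,d \right)} = 1 + S$
$\left(-44 - 139\right) m{\left(-7,7 \right)} = \left(-44 - 139\right) \left(1 - 7\right) = \left(-183\right) \left(-6\right) = 1098$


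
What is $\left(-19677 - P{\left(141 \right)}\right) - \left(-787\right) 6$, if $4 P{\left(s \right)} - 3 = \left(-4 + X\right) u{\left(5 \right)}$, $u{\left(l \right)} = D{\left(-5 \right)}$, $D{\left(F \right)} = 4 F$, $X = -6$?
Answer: $- \frac{60023}{4} \approx -15006.0$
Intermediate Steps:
$u{\left(l \right)} = -20$ ($u{\left(l \right)} = 4 \left(-5\right) = -20$)
$P{\left(s \right)} = \frac{203}{4}$ ($P{\left(s \right)} = \frac{3}{4} + \frac{\left(-4 - 6\right) \left(-20\right)}{4} = \frac{3}{4} + \frac{\left(-10\right) \left(-20\right)}{4} = \frac{3}{4} + \frac{1}{4} \cdot 200 = \frac{3}{4} + 50 = \frac{203}{4}$)
$\left(-19677 - P{\left(141 \right)}\right) - \left(-787\right) 6 = \left(-19677 - \frac{203}{4}\right) - \left(-787\right) 6 = \left(-19677 - \frac{203}{4}\right) - -4722 = - \frac{78911}{4} + 4722 = - \frac{60023}{4}$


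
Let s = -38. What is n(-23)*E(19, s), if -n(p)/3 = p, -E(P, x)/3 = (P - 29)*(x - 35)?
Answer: -151110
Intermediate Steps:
E(P, x) = -3*(-35 + x)*(-29 + P) (E(P, x) = -3*(P - 29)*(x - 35) = -3*(-29 + P)*(-35 + x) = -3*(-35 + x)*(-29 + P))
n(p) = -3*p
n(-23)*E(19, s) = (-3*(-23))*(-3045 + 87*(-38) + 105*19 - 3*19*(-38)) = 69*(-3045 - 3306 + 1995 + 2166) = 69*(-2190) = -151110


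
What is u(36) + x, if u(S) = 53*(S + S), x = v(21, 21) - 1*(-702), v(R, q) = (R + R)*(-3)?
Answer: 4392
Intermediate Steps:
v(R, q) = -6*R (v(R, q) = (2*R)*(-3) = -6*R)
x = 576 (x = -6*21 - 1*(-702) = -126 + 702 = 576)
u(S) = 106*S (u(S) = 53*(2*S) = 106*S)
u(36) + x = 106*36 + 576 = 3816 + 576 = 4392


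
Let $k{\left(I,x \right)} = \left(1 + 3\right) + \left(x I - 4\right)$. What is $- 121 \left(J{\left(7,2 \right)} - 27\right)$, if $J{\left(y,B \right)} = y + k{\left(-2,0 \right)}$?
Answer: $2420$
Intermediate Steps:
$k{\left(I,x \right)} = I x$ ($k{\left(I,x \right)} = 4 + \left(I x - 4\right) = 4 + \left(-4 + I x\right) = I x$)
$J{\left(y,B \right)} = y$ ($J{\left(y,B \right)} = y - 0 = y + 0 = y$)
$- 121 \left(J{\left(7,2 \right)} - 27\right) = - 121 \left(7 - 27\right) = \left(-121\right) \left(-20\right) = 2420$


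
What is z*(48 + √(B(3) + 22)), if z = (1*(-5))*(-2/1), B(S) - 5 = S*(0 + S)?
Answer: 540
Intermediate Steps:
B(S) = 5 + S² (B(S) = 5 + S*(0 + S) = 5 + S*S = 5 + S²)
z = 10 (z = -(-10) = -5*(-2) = 10)
z*(48 + √(B(3) + 22)) = 10*(48 + √((5 + 3²) + 22)) = 10*(48 + √((5 + 9) + 22)) = 10*(48 + √(14 + 22)) = 10*(48 + √36) = 10*(48 + 6) = 10*54 = 540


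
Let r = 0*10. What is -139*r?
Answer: 0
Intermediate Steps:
r = 0
-139*r = -139*0 = 0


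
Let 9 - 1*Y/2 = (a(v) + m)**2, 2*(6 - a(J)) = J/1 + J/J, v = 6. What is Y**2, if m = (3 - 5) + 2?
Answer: 121/4 ≈ 30.250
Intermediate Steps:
a(J) = 11/2 - J/2 (a(J) = 6 - (J/1 + J/J)/2 = 6 - (J*1 + 1)/2 = 6 - (J + 1)/2 = 6 - (1 + J)/2 = 6 + (-1/2 - J/2) = 11/2 - J/2)
m = 0 (m = -2 + 2 = 0)
Y = 11/2 (Y = 18 - 2*((11/2 - 1/2*6) + 0)**2 = 18 - 2*((11/2 - 3) + 0)**2 = 18 - 2*(5/2 + 0)**2 = 18 - 2*(5/2)**2 = 18 - 2*25/4 = 18 - 25/2 = 11/2 ≈ 5.5000)
Y**2 = (11/2)**2 = 121/4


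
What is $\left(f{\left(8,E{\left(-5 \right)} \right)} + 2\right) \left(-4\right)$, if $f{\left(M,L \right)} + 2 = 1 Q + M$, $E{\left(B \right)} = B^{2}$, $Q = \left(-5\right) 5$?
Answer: $68$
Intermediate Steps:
$Q = -25$
$f{\left(M,L \right)} = -27 + M$ ($f{\left(M,L \right)} = -2 + \left(1 \left(-25\right) + M\right) = -2 + \left(-25 + M\right) = -27 + M$)
$\left(f{\left(8,E{\left(-5 \right)} \right)} + 2\right) \left(-4\right) = \left(\left(-27 + 8\right) + 2\right) \left(-4\right) = \left(-19 + 2\right) \left(-4\right) = \left(-17\right) \left(-4\right) = 68$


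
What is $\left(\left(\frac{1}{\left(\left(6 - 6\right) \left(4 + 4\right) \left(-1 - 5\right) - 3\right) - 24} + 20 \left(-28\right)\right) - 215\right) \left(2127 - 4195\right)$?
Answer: $\frac{43274968}{27} \approx 1.6028 \cdot 10^{6}$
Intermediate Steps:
$\left(\left(\frac{1}{\left(\left(6 - 6\right) \left(4 + 4\right) \left(-1 - 5\right) - 3\right) - 24} + 20 \left(-28\right)\right) - 215\right) \left(2127 - 4195\right) = \left(\left(\frac{1}{\left(\left(6 - 6\right) 8 \left(-6\right) - 3\right) - 24} - 560\right) - 215\right) \left(-2068\right) = \left(\left(\frac{1}{\left(0 \left(-48\right) - 3\right) - 24} - 560\right) - 215\right) \left(-2068\right) = \left(\left(\frac{1}{\left(0 - 3\right) - 24} - 560\right) - 215\right) \left(-2068\right) = \left(\left(\frac{1}{-3 - 24} - 560\right) - 215\right) \left(-2068\right) = \left(\left(\frac{1}{-27} - 560\right) - 215\right) \left(-2068\right) = \left(\left(- \frac{1}{27} - 560\right) - 215\right) \left(-2068\right) = \left(- \frac{15121}{27} - 215\right) \left(-2068\right) = \left(- \frac{20926}{27}\right) \left(-2068\right) = \frac{43274968}{27}$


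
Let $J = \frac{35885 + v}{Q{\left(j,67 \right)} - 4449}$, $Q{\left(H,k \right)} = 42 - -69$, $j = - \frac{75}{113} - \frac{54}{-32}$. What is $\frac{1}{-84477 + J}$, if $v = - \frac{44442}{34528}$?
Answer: $- \frac{74891232}{6327206102083} \approx -1.1836 \cdot 10^{-5}$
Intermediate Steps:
$j = \frac{1851}{1808}$ ($j = \left(-75\right) \frac{1}{113} - - \frac{27}{16} = - \frac{75}{113} + \frac{27}{16} = \frac{1851}{1808} \approx 1.0238$)
$Q{\left(H,k \right)} = 111$ ($Q{\left(H,k \right)} = 42 + 69 = 111$)
$v = - \frac{22221}{17264}$ ($v = \left(-44442\right) \frac{1}{34528} = - \frac{22221}{17264} \approx -1.2871$)
$J = - \frac{619496419}{74891232}$ ($J = \frac{35885 - \frac{22221}{17264}}{111 - 4449} = \frac{619496419}{17264 \left(-4338\right)} = \frac{619496419}{17264} \left(- \frac{1}{4338}\right) = - \frac{619496419}{74891232} \approx -8.2719$)
$\frac{1}{-84477 + J} = \frac{1}{-84477 - \frac{619496419}{74891232}} = \frac{1}{- \frac{6327206102083}{74891232}} = - \frac{74891232}{6327206102083}$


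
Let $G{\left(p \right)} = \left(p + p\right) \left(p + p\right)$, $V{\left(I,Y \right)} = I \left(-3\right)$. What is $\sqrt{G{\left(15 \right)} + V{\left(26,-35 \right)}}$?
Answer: $\sqrt{822} \approx 28.671$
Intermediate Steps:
$V{\left(I,Y \right)} = - 3 I$
$G{\left(p \right)} = 4 p^{2}$ ($G{\left(p \right)} = 2 p 2 p = 4 p^{2}$)
$\sqrt{G{\left(15 \right)} + V{\left(26,-35 \right)}} = \sqrt{4 \cdot 15^{2} - 78} = \sqrt{4 \cdot 225 - 78} = \sqrt{900 - 78} = \sqrt{822}$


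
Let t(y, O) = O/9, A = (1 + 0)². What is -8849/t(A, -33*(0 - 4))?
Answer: -26547/44 ≈ -603.34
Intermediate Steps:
A = 1 (A = 1² = 1)
t(y, O) = O/9 (t(y, O) = O*(⅑) = O/9)
-8849/t(A, -33*(0 - 4)) = -8849*(-3/(11*(0 - 4))) = -8849/((-33*(-4))/9) = -8849/((-11*(-12))/9) = -8849/((⅑)*132) = -8849/44/3 = -8849*3/44 = -26547/44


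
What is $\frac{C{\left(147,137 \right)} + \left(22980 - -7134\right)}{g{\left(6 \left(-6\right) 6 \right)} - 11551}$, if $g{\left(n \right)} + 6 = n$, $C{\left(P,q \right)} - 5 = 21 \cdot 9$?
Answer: $- \frac{30308}{11773} \approx -2.5744$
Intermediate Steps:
$C{\left(P,q \right)} = 194$ ($C{\left(P,q \right)} = 5 + 21 \cdot 9 = 5 + 189 = 194$)
$g{\left(n \right)} = -6 + n$
$\frac{C{\left(147,137 \right)} + \left(22980 - -7134\right)}{g{\left(6 \left(-6\right) 6 \right)} - 11551} = \frac{194 + \left(22980 - -7134\right)}{\left(-6 + 6 \left(-6\right) 6\right) - 11551} = \frac{194 + \left(22980 + 7134\right)}{\left(-6 - 216\right) - 11551} = \frac{194 + 30114}{\left(-6 - 216\right) - 11551} = \frac{30308}{-222 - 11551} = \frac{30308}{-11773} = 30308 \left(- \frac{1}{11773}\right) = - \frac{30308}{11773}$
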